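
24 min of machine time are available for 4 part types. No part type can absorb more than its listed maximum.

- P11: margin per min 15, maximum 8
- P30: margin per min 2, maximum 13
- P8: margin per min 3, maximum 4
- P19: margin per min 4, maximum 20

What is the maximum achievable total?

184

Highest margin per min first: P11 15 > P19 4 > P8 3 > P30 2.
P11: +8 to 8 (cap) — 16 left.
Only 16 left; P19 takes them to reach 16.
Total = 15×8 + 4×16 = 184.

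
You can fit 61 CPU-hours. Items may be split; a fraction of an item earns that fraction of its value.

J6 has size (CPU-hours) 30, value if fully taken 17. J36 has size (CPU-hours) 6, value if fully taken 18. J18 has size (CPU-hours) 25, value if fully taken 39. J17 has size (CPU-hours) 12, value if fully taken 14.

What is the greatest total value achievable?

81.2

Sort by value density: J36 18/6≈3, J18 39/25≈1.56, J17 14/12≈1.17, J6 17/30≈0.567.
Take all of J36 (6 CPU-hours, value 18) → 55 CPU-hours left.
All 25 CPU-hours of J18 fit (value 39) → 30 remain.
Take all of J17 (12 CPU-hours, value 14) → 18 CPU-hours left.
Fill the last 18 CPU-hours with part of J6: 18/30 of it earns 10.2.
Total value = 81.2.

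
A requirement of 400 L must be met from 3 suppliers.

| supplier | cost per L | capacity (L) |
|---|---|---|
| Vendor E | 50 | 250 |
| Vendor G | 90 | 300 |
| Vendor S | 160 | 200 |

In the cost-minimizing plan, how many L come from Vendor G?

Use suppliers in increasing cost order.
Vendor E at 50: take all 250 L — 150 still needed.
Take 150 from Vendor G at 90 to finish.
Vendor S: unused.

150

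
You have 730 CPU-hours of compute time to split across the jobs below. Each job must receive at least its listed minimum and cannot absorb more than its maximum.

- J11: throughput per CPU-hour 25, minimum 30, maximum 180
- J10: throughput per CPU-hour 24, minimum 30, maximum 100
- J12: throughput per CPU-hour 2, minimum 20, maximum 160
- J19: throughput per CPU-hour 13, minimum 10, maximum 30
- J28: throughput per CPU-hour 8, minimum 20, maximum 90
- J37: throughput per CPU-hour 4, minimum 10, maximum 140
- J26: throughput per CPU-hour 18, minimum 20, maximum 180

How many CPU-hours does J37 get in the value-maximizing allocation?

130

Meeting every minimum uses 30+30+20+10+20+10+20 = 140 CPU-hours, leaving 590.
Highest throughput per CPU-hour first: J11 25 > J10 24 > J26 18 > J19 13 > J28 8 > J37 4 > J12 2.
Give J11 150 more to hit its cap of 180 ; 440 left.
Give J10 70 more to hit its cap of 100 ; 370 left.
J26: +160 to 180 (cap) ; 210 left.
J19 takes 20 more to reach its cap of 30 ; 190 left.
J28 takes 70 more to reach its cap of 90 ; 120 left.
J37 has room for 130 more but only 120 remain, so it gets 130.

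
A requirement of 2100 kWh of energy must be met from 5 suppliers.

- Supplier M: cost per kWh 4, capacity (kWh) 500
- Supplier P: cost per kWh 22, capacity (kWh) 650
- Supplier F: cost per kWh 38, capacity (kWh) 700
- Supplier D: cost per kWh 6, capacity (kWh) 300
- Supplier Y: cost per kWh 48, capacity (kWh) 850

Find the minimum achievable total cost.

Use suppliers in increasing cost order.
Take 500 from Supplier M at 4 ; need 1600 more.
Supplier D at 6: take all 300 kWh ; 1300 still needed.
Supplier P at 22: take all 650 kWh ; 650 still needed.
Supplier F (38): take the remaining 650 ; done.
Supplier Y: unused.
Cost = 500×4 + 300×6 + 650×22 + 650×38 = 42800.

42800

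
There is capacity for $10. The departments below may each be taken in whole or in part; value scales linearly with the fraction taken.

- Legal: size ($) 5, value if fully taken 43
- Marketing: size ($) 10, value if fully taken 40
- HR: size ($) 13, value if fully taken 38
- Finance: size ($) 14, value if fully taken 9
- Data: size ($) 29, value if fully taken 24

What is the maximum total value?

63

Best value per unit of size first: Legal 43/5≈8.6, Marketing 40/10≈4, HR 38/13≈2.92, Data 24/29≈0.828, Finance 9/14≈0.643.
All 5 $ of Legal fit (value 43) — 5 remain.
5 $ left: a 5/10 share of Marketing gives 40×5/10 = 20.
Total value = 63.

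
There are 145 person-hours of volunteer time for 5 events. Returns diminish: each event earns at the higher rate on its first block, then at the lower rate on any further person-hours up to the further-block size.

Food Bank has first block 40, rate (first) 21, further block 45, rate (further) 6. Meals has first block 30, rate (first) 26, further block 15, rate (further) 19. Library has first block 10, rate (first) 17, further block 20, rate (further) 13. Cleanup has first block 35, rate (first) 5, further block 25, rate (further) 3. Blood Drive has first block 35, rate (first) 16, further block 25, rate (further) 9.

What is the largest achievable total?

2830

Treat each block as its own option and order by rate: Meals/first 26 > Food Bank/first 21 > Meals/second 19 > Library/first 17 > Blood Drive/first 16 > Library/second 13 > Blood Drive/second 9 > Food Bank/second 6 > Cleanup/first 5 > Cleanup/second 3.
Meals/first (26): +30 — 115 left.
Fill Food Bank first block (40 at 21) — 75 left.
Fill Meals second block (15 at 19) — 60 left.
Fill Library first block (10 at 17) — 50 left.
Fill Blood Drive first block (35 at 16) — 15 left.
15 remain; put them into Library second at 13.
Total = 26×30 + 21×40 + 19×15 + 17×10 + 16×35 + 13×15 = 2830.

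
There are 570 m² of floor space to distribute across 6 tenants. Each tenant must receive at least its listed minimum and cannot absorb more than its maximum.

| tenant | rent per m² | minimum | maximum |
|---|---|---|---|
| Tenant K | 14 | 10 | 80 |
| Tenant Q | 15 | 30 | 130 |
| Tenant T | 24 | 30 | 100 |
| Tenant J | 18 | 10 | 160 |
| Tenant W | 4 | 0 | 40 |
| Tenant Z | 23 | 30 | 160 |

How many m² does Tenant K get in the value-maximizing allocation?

20

Meeting every minimum uses 10+30+30+10+0+30 = 110 m², leaving 460.
Rank by rent per m²: Tenant T 24 > Tenant Z 23 > Tenant J 18 > Tenant Q 15 > Tenant K 14 > Tenant W 4.
Tenant T: +70 to 100 (cap) → 390 left.
Tenant Z: +130 to 160 (cap) → 260 left.
Tenant J: +150 to 160 (cap) → 110 left.
Give Tenant Q 100 more to hit its cap of 130 → 10 left.
Only 10 left; Tenant K takes them to reach 20.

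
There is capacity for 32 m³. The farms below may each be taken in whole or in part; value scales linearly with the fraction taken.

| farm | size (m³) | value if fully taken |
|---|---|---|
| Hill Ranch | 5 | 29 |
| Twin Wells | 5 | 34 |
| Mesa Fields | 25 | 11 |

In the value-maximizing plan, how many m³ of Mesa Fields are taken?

Sort by value density: Twin Wells 34/5≈6.8, Hill Ranch 29/5≈5.8, Mesa Fields 11/25≈0.44.
Twin Wells: take in full, 5 m³ for value 34 ; 27 left.
Hill Ranch: take in full, 5 m³ for value 29 ; 22 left.
Fill the last 22 m³ with part of Mesa Fields: 22/25 of it earns 9.68.

22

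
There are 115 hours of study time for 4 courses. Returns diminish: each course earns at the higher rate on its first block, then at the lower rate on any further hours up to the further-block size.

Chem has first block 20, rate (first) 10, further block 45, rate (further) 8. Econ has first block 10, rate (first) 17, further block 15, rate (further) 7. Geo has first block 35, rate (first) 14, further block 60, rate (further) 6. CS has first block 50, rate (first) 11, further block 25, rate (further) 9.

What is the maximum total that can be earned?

1410

Order all 8 blocks by rate: Econ/first 17 > Geo/first 14 > CS/first 11 > Chem/first 10 > CS/second 9 > Chem/second 8 > Econ/second 7 > Geo/second 6.
Fill Econ first block (10 at 17) — 105 left.
Geo/first (14): +35 — 70 left.
CS/first (11): +50 — 20 left.
Fill Chem first block (20 at 10) — 0 left.
Total = 17×10 + 14×35 + 11×50 + 10×20 = 1410.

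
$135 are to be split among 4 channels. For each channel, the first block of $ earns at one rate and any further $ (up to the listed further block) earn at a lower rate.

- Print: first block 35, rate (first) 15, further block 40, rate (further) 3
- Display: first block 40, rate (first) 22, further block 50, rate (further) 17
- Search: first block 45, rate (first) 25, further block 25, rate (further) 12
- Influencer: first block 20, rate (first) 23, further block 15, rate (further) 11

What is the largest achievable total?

2975

Rank every tier by rate: Search/tier1 25 > Influencer/tier1 23 > Display/tier1 22 > Display/tier2 17 > Print/tier1 15 > Search/tier2 12 > Influencer/tier2 11 > Print/tier2 3.
Search tier1 at 25: fill all 45 — 90 left.
Influencer tier1 at 23: fill all 20 — 70 left.
Display tier1 at 22: fill all 40 — 30 left.
30 remain; put them into Display tier2 at 17.
Total = 25×45 + 23×20 + 22×40 + 17×30 = 2975.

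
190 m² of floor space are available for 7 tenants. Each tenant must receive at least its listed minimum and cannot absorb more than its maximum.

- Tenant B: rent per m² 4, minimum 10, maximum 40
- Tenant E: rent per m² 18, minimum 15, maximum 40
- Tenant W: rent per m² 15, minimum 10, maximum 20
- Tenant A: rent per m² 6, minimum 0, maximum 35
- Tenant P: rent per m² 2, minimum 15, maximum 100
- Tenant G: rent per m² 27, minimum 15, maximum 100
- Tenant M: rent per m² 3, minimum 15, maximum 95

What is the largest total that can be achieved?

3685

Meeting every minimum uses 10+15+10+0+15+15+15 = 80 m², leaving 110.
Highest rent per m² first: Tenant G 27 > Tenant E 18 > Tenant W 15 > Tenant A 6 > Tenant B 4 > Tenant M 3 > Tenant P 2.
Give Tenant G 85 more to hit its cap of 100 — 25 left.
Tenant E: +25 to 40 (cap) — 0 left.
Total = 4×10 + 18×40 + 15×10 + 2×15 + 27×100 + 3×15 = 3685.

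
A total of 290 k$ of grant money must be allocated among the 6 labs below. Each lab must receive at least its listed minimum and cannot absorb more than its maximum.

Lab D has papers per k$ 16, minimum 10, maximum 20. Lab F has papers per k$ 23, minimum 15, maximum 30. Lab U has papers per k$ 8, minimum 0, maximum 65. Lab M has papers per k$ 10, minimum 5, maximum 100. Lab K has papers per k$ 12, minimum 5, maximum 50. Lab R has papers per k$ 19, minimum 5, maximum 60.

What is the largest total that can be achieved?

3990

Meeting every minimum uses 10+15+0+5+5+5 = 40 k$, leaving 250.
Order the labs by papers per k$: Lab F 23 > Lab R 19 > Lab D 16 > Lab K 12 > Lab M 10 > Lab U 8.
Give Lab F 15 more to hit its cap of 30 → 235 left.
Lab R: +55 to 60 (cap) → 180 left.
Lab D: +10 to 20 (cap) → 170 left.
Lab K takes 45 more to reach its cap of 50 → 125 left.
Lab M takes 95 more to reach its cap of 100 → 30 left.
Lab U has room for 65 more but only 30 remain, so it gets 30.
Total = 16×20 + 23×30 + 8×30 + 10×100 + 12×50 + 19×60 = 3990.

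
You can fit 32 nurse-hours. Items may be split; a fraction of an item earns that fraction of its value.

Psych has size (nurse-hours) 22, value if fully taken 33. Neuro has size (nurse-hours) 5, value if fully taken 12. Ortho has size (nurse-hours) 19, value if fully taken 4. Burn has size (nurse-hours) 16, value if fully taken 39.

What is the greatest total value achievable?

67.5

Best value per unit of size first: Burn 39/16≈2.44, Neuro 12/5≈2.4, Psych 33/22≈1.5, Ortho 4/19≈0.211.
All 16 nurse-hours of Burn fit (value 39) ; 16 remain.
Take all of Neuro (5 nurse-hours, value 12) ; 11 nurse-hours left.
11 nurse-hours left: a 11/22 share of Psych gives 33×11/22 = 16.5.
Total value = 67.5.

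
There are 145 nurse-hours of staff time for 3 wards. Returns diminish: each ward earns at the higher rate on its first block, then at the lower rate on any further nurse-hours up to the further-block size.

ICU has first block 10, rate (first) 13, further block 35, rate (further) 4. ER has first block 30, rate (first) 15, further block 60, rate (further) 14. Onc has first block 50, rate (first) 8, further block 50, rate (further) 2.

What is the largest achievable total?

1780

Treat each block as its own option and order by rate: ER/T1 15 > ER/T2 14 > ICU/T1 13 > Onc/T1 8 > ICU/T2 4 > Onc/T2 2.
ER T1 at 15: fill all 30 → 115 left.
Fill ER T2 block (60 at 14) → 55 left.
ICU/T1 (13): +10 → 45 left.
45 remain; put them into Onc T1 at 8.
Total = 15×30 + 14×60 + 13×10 + 8×45 = 1780.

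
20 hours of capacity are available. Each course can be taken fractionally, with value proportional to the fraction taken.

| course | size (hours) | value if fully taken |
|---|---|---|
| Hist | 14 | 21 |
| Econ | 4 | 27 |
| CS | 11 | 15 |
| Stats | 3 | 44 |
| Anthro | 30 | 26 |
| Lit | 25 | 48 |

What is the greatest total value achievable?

95.96

Best value per unit of size first: Stats 44/3≈14.7, Econ 27/4≈6.75, Lit 48/25≈1.92, Hist 21/14≈1.5, CS 15/11≈1.36, Anthro 26/30≈0.867.
Take all of Stats (3 hours, value 44) ; 17 hours left.
Take all of Econ (4 hours, value 27) ; 13 hours left.
Only 13 hours remain; take 13/25 of Lit for value 48×13/25 = 24.96.
Total value = 95.96.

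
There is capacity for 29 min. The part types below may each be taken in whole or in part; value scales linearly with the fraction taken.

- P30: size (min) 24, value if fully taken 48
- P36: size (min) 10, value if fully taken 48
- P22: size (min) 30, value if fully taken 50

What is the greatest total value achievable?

Rank by value-to-size ratio: P36 48/10≈4.8, P30 48/24≈2, P22 50/30≈1.67.
Take all of P36 (10 min, value 48) → 19 min left.
Only 19 min remain; take 19/24 of P30 for value 48×19/24 = 38.
Total value = 86.

86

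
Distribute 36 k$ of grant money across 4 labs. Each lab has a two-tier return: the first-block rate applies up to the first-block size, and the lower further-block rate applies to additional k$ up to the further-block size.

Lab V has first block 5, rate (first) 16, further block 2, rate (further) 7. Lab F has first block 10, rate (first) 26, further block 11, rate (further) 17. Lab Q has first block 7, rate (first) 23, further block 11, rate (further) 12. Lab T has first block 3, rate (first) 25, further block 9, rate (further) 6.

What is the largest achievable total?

763

Rank every tier by rate: Lab F/tier1 26 > Lab T/tier1 25 > Lab Q/tier1 23 > Lab F/tier2 17 > Lab V/tier1 16 > Lab Q/tier2 12 > Lab V/tier2 7 > Lab T/tier2 6.
Lab F tier1 at 26: fill all 10 → 26 left.
Lab T tier1 at 25: fill all 3 → 23 left.
Fill Lab Q tier1 block (7 at 23) → 16 left.
Lab F/tier2 (17): +11 → 5 left.
Lab V tier1 at 16: fill all 5 → 0 left.
Total = 26×10 + 25×3 + 23×7 + 17×11 + 16×5 = 763.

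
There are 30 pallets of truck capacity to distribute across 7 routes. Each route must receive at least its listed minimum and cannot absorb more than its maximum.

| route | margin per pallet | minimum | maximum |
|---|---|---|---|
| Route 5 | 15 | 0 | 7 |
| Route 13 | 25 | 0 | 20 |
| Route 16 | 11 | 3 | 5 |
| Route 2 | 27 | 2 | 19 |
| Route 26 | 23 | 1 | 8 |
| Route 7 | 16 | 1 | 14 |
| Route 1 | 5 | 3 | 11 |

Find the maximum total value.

Meeting every minimum uses 0+0+3+2+1+1+3 = 10 pallets, leaving 20.
Highest margin per pallet first: Route 2 27 > Route 13 25 > Route 26 23 > Route 7 16 > Route 5 15 > Route 16 11 > Route 1 5.
Route 2 takes 17 more to reach its cap of 19 — 3 left.
Route 13 has room for 20 more but only 3 remain, so it gets 3.
Total = 25×3 + 11×3 + 27×19 + 23×1 + 16×1 + 5×3 = 675.

675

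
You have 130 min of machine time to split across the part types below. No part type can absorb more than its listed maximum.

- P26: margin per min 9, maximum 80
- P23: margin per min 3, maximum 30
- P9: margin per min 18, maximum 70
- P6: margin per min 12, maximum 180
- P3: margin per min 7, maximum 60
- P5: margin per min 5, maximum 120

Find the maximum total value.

Highest margin per min first: P9 18 > P6 12 > P26 9 > P3 7 > P5 5 > P23 3.
P9: +70 to 70 (cap) ; 60 left.
Only 60 left; P6 takes them to reach 60.
Total = 18×70 + 12×60 = 1980.

1980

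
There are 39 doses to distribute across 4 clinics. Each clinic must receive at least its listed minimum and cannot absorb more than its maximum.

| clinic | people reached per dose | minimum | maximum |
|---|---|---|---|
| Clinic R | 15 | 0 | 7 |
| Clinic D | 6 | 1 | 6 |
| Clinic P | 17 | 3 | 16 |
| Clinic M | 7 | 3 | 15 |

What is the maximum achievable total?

488

Meeting every minimum uses 0+1+3+3 = 7 doses, leaving 32.
Rank by people reached per dose: Clinic P 17 > Clinic R 15 > Clinic M 7 > Clinic D 6.
Clinic P takes 13 more to reach its cap of 16 — 19 left.
Clinic R: +7 to 7 (cap) — 12 left.
Clinic M: +12 to 15 (cap) — 0 left.
Total = 15×7 + 6×1 + 17×16 + 7×15 = 488.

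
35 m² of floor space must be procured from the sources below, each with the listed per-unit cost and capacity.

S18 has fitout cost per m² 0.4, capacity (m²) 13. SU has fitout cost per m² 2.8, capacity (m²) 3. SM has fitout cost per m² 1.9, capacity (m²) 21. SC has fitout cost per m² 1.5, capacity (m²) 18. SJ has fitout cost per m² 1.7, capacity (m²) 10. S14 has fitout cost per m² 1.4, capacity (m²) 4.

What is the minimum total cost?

Cheapest first:
S18 (0.4): use full 13 ; 22 m² to go.
Take 4 from S14 at 1.4 ; need 18 more.
SC at 1.5: take all 18 m² ; 0 still needed.
SJ, SM, SU: unused.
Cost = 13×0.4 + 4×1.4 + 18×1.5 = 37.8.

37.8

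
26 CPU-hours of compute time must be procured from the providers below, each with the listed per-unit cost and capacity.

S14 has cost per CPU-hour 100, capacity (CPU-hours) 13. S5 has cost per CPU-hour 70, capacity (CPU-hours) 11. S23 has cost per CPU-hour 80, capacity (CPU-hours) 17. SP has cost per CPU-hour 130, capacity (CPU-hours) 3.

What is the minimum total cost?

Cheapest first:
Take 11 from S5 at 70 — need 15 more.
S23 (80): take the remaining 15 — done.
S14, SP: unused.
Cost = 11×70 + 15×80 = 1970.

1970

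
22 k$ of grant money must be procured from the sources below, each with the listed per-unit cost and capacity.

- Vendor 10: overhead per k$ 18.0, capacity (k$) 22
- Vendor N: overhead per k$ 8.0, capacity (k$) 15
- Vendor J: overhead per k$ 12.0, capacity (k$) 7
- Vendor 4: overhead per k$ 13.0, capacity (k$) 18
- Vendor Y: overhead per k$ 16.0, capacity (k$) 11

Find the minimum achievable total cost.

Cheapest first:
Vendor N (8.0): use full 15 — 7 k$ to go.
Vendor J at 12.0: take all 7 k$ — 0 still needed.
Vendor 4, Vendor Y, Vendor 10: unused.
Cost = 15×8.0 + 7×12.0 = 204.

204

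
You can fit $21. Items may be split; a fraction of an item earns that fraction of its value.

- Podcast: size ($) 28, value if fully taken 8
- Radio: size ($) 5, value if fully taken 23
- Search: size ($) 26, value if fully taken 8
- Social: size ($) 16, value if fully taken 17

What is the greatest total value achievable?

40

Best value per unit of size first: Radio 23/5≈4.6, Social 17/16≈1.06, Search 8/26≈0.308, Podcast 8/28≈0.286.
All 5 $ of Radio fit (value 23) — 16 remain.
Take all of Social (16 $, value 17) — 0 $ left.
Total value = 40.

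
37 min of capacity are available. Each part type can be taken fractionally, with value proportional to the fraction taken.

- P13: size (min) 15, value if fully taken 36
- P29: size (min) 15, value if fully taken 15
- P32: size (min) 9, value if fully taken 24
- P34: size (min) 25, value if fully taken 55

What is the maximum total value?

88.6

Rank by value-to-size ratio: P32 24/9≈2.67, P13 36/15≈2.4, P34 55/25≈2.2, P29 15/15≈1.
Take all of P32 (9 min, value 24) — 28 min left.
All 15 min of P13 fit (value 36) — 13 remain.
13 min left: a 13/25 share of P34 gives 55×13/25 = 28.6.
Total value = 88.6.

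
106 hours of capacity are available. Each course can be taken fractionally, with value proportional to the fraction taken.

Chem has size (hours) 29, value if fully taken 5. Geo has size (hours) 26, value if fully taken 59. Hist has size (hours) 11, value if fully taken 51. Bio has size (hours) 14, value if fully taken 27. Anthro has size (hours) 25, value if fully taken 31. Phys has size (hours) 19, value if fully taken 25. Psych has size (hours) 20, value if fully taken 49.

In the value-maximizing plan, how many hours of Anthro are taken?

Sort by value density: Hist 51/11≈4.64, Psych 49/20≈2.45, Geo 59/26≈2.27, Bio 27/14≈1.93, Phys 25/19≈1.32, Anthro 31/25≈1.24, Chem 5/29≈0.172.
Hist: take in full, 11 hours for value 51 ; 95 left.
Psych: take in full, 20 hours for value 49 ; 75 left.
Take all of Geo (26 hours, value 59) ; 49 hours left.
All 14 hours of Bio fit (value 27) ; 35 remain.
Take all of Phys (19 hours, value 25) ; 16 hours left.
Fill the last 16 hours with part of Anthro: 16/25 of it earns 19.84.

16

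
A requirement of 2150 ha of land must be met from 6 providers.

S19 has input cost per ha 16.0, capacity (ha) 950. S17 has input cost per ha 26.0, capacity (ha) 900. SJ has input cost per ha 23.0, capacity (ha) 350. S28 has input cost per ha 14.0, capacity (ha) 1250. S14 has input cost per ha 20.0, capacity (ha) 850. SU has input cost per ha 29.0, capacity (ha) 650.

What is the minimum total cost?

31900

Use providers in increasing cost order.
Take 1250 from S28 at 14.0 ; need 900 more.
S19 (16.0): take the remaining 900 ; done.
S14, SJ, S17, SU: unused.
Cost = 1250×14.0 + 900×16.0 = 31900.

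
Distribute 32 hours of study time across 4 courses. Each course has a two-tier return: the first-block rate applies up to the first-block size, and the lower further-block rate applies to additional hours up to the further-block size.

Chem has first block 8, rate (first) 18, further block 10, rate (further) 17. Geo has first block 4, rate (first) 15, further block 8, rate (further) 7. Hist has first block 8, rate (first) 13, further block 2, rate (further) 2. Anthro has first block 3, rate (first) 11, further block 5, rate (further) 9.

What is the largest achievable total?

500

Order all 8 blocks by rate: Chem/T1 18 > Chem/T2 17 > Geo/T1 15 > Hist/T1 13 > Anthro/T1 11 > Anthro/T2 9 > Geo/T2 7 > Hist/T2 2.
Chem T1 at 18: fill all 8 — 24 left.
Chem T2 at 17: fill all 10 — 14 left.
Geo T1 at 15: fill all 4 — 10 left.
Hist/T1 (13): +8 — 2 left.
Anthro/T1: +2 of 3 at 11; pool empty.
Total = 18×8 + 17×10 + 15×4 + 13×8 + 11×2 = 500.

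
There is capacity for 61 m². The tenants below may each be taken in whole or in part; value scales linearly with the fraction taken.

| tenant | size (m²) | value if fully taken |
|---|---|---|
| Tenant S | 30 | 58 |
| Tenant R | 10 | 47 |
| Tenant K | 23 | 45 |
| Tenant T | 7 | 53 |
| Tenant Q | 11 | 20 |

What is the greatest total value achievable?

Best value per unit of size first: Tenant T 53/7≈7.57, Tenant R 47/10≈4.7, Tenant K 45/23≈1.96, Tenant S 58/30≈1.93, Tenant Q 20/11≈1.82.
All 7 m² of Tenant T fit (value 53) — 54 remain.
Tenant R: take in full, 10 m² for value 47 — 44 left.
All 23 m² of Tenant K fit (value 45) — 21 remain.
Fill the last 21 m² with part of Tenant S: 21/30 of it earns 40.6.
Total value = 185.6.

185.6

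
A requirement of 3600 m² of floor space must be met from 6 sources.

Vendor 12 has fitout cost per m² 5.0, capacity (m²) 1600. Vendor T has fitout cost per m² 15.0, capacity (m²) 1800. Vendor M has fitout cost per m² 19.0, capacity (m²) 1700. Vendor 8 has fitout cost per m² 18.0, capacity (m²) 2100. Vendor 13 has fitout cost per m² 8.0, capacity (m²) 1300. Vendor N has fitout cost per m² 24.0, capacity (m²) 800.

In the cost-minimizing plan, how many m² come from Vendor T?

700

Use sources in increasing cost order.
Vendor 12 at 5.0: take all 1600 m² — 2000 still needed.
Vendor 13 at 8.0: take all 1300 m² — 700 still needed.
Vendor T at 15.0: take 700 of its 1800 — requirement met.
Vendor 8, Vendor M, Vendor N: unused.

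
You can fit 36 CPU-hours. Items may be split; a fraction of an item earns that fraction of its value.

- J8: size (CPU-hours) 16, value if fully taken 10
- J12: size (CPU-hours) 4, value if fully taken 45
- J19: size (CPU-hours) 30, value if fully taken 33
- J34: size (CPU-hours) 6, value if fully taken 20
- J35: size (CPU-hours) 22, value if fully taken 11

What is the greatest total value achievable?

93.6

Best value per unit of size first: J12 45/4≈11.2, J34 20/6≈3.33, J19 33/30≈1.1, J8 10/16≈0.625, J35 11/22≈0.5.
All 4 CPU-hours of J12 fit (value 45) → 32 remain.
Take all of J34 (6 CPU-hours, value 20) → 26 CPU-hours left.
Fill the last 26 CPU-hours with part of J19: 26/30 of it earns 28.6.
Total value = 93.6.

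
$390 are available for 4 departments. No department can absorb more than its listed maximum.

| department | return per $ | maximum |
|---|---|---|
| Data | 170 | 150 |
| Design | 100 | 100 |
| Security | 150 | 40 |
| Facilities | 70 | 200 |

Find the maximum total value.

48500

Highest return per $ first: Data 170 > Security 150 > Design 100 > Facilities 70.
Give Data 150 to hit its cap of 150 ; 240 left.
Security: +40 to 40 (cap) ; 200 left.
Design: +100 to 100 (cap) ; 100 left.
Facilities: +100 (room for 200) → 100. Pool exhausted.
Total = 170×150 + 100×100 + 150×40 + 70×100 = 48500.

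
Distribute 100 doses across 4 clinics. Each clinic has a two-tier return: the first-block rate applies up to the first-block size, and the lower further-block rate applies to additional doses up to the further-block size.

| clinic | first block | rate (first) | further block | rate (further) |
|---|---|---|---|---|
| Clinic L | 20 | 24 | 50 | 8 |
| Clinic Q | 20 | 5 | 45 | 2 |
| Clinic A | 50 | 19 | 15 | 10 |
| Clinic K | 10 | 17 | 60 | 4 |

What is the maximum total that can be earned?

Order all 8 blocks by rate: Clinic L/T1 24 > Clinic A/T1 19 > Clinic K/T1 17 > Clinic A/T2 10 > Clinic L/T2 8 > Clinic Q/T1 5 > Clinic K/T2 4 > Clinic Q/T2 2.
Clinic L T1 at 24: fill all 20 → 80 left.
Clinic A/T1 (19): +50 → 30 left.
Clinic K T1 at 17: fill all 10 → 20 left.
Fill Clinic A T2 block (15 at 10) → 5 left.
5 remain; put them into Clinic L T2 at 8.
Total = 24×20 + 19×50 + 17×10 + 10×15 + 8×5 = 1790.

1790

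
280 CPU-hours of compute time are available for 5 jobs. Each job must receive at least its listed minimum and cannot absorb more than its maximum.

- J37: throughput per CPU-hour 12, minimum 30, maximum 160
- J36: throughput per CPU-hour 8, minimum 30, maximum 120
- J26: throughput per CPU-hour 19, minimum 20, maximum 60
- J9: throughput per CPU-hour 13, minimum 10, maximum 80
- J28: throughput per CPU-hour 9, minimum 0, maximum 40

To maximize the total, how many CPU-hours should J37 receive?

Meeting every minimum uses 30+30+20+10+0 = 90 CPU-hours, leaving 190.
Order the jobs by throughput per CPU-hour: J26 19 > J9 13 > J37 12 > J28 9 > J36 8.
J26: +40 to 60 (cap) — 150 left.
J9: +70 to 80 (cap) — 80 left.
J37: +80 (room for 130) → 110. Pool exhausted.

110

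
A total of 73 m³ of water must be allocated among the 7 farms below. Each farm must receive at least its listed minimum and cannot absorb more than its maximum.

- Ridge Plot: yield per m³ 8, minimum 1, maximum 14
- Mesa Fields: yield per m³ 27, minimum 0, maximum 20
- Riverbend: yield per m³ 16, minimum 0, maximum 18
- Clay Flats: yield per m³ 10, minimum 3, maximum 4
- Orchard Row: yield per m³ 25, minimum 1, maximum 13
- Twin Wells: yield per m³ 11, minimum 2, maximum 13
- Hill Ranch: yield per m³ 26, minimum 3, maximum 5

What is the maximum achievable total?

Meeting every minimum uses 1+0+0+3+1+2+3 = 10 m³, leaving 63.
Rank by yield per m³: Mesa Fields 27 > Hill Ranch 26 > Orchard Row 25 > Riverbend 16 > Twin Wells 11 > Clay Flats 10 > Ridge Plot 8.
Mesa Fields: +20 to 20 (cap) — 43 left.
Give Hill Ranch 2 more to hit its cap of 5 — 41 left.
Orchard Row takes 12 more to reach its cap of 13 — 29 left.
Riverbend takes 18 more to reach its cap of 18 — 11 left.
Twin Wells takes 11 more to reach its cap of 13 — 0 left.
Total = 8×1 + 27×20 + 16×18 + 10×3 + 25×13 + 11×13 + 26×5 = 1464.

1464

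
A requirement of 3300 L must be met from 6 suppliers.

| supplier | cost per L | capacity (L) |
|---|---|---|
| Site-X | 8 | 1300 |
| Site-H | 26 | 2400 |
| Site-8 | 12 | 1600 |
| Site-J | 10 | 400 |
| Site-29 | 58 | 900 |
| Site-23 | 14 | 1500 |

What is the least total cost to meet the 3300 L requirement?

Fill from the cheapest supplier first.
Site-X (8): use full 1300 — 2000 L to go.
Take 400 from Site-J at 10 — need 1600 more.
Site-8 (12): use full 1600 — 0 L to go.
Site-23, Site-H, Site-29: unused.
Cost = 1300×8 + 400×10 + 1600×12 = 33600.

33600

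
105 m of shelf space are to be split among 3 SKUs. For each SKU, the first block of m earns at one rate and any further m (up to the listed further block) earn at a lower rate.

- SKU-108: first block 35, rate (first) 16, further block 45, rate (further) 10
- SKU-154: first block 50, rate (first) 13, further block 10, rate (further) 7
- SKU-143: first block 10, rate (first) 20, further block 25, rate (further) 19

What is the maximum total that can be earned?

Rank every tier by rate: SKU-143/first 20 > SKU-143/second 19 > SKU-108/first 16 > SKU-154/first 13 > SKU-108/second 10 > SKU-154/second 7.
SKU-143 first at 20: fill all 10 → 95 left.
SKU-143 second at 19: fill all 25 → 70 left.
SKU-108 first at 16: fill all 35 → 35 left.
SKU-154/first: +35 of 50 at 13; pool empty.
Total = 20×10 + 19×25 + 16×35 + 13×35 = 1690.

1690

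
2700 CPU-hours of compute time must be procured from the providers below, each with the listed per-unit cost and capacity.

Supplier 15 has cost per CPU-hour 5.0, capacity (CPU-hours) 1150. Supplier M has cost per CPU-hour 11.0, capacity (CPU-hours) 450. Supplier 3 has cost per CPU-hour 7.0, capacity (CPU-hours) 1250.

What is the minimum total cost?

17800

Use providers in increasing cost order.
Supplier 15 at 5.0: take all 1150 CPU-hours — 1550 still needed.
Take 1250 from Supplier 3 at 7.0 — need 300 more.
Supplier M (11.0): take the remaining 300 — done.
Cost = 1150×5.0 + 1250×7.0 + 300×11.0 = 17800.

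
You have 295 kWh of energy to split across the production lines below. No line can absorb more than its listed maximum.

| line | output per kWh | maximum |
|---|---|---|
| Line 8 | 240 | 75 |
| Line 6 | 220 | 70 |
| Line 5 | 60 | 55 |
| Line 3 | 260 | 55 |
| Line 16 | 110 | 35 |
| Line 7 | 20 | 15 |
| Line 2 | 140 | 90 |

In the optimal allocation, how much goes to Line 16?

Highest output per kWh first: Line 3 260 > Line 8 240 > Line 6 220 > Line 2 140 > Line 16 110 > Line 5 60 > Line 7 20.
Line 3: +55 to 55 (cap) — 240 left.
Line 8: +75 to 75 (cap) — 165 left.
Give Line 6 70 to hit its cap of 70 — 95 left.
Line 2: +90 to 90 (cap) — 5 left.
Line 16 has room for 35 but only 5 remain, so it gets 5.

5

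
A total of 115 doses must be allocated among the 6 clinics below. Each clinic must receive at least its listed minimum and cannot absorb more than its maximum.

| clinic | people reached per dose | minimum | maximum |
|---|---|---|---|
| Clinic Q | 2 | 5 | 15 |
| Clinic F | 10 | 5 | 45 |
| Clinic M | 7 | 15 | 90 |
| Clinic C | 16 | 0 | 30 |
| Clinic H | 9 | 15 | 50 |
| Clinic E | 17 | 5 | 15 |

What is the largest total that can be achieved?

1335

Meeting every minimum uses 5+5+15+0+15+5 = 45 doses, leaving 70.
Rank by people reached per dose: Clinic E 17 > Clinic C 16 > Clinic F 10 > Clinic H 9 > Clinic M 7 > Clinic Q 2.
Clinic E: +10 to 15 (cap) → 60 left.
Clinic C takes 30 more to reach its cap of 30 → 30 left.
Clinic F has room for 40 more but only 30 remain, so it gets 35.
Total = 2×5 + 10×35 + 7×15 + 16×30 + 9×15 + 17×15 = 1335.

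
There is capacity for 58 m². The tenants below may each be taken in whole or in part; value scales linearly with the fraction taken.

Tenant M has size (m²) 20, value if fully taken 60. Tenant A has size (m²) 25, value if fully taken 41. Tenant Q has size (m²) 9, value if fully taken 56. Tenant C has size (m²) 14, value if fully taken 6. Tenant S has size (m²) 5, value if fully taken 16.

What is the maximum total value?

Best value per unit of size first: Tenant Q 56/9≈6.22, Tenant S 16/5≈3.2, Tenant M 60/20≈3, Tenant A 41/25≈1.64, Tenant C 6/14≈0.429.
Tenant Q: take in full, 9 m² for value 56 → 49 left.
All 5 m² of Tenant S fit (value 16) → 44 remain.
All 20 m² of Tenant M fit (value 60) → 24 remain.
Only 24 m² remain; take 24/25 of Tenant A for value 41×24/25 = 39.36.
Total value = 171.36.

171.36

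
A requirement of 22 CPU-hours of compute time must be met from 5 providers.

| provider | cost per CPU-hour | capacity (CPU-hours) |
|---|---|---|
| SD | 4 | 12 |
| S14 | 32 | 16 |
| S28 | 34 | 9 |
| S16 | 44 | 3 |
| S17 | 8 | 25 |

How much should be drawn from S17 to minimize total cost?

Cheapest first:
Take 12 from SD at 4 → need 10 more.
S17 (8): take the remaining 10 → done.
S14, S28, S16: unused.

10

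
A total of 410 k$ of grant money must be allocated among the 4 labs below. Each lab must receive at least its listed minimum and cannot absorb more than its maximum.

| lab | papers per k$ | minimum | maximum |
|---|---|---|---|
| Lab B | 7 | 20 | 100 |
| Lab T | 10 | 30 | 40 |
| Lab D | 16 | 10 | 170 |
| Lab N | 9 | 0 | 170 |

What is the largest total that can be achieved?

Meeting every minimum uses 20+30+10+0 = 60 k$, leaving 350.
Highest papers per k$ first: Lab D 16 > Lab T 10 > Lab N 9 > Lab B 7.
Lab D: +160 to 170 (cap) ; 190 left.
Lab T: +10 to 40 (cap) ; 180 left.
Lab N takes 170 more to reach its cap of 170 ; 10 left.
Only 10 left; Lab B takes them to reach 30.
Total = 7×30 + 10×40 + 16×170 + 9×170 = 4860.

4860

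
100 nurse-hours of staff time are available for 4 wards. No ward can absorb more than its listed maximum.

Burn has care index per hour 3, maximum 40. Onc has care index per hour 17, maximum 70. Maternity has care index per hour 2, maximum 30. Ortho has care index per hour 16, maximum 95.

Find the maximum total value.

Rank by care index per hour: Onc 17 > Ortho 16 > Burn 3 > Maternity 2.
Onc: +70 to 70 (cap) ; 30 left.
Only 30 left; Ortho takes them to reach 30.
Total = 17×70 + 16×30 = 1670.

1670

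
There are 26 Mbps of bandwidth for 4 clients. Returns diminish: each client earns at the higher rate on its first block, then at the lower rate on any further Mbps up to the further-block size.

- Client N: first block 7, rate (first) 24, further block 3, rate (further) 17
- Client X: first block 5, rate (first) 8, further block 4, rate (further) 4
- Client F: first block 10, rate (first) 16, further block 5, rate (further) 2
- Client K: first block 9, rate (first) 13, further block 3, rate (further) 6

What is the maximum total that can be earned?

Order all 8 blocks by rate: Client N/first 24 > Client N/second 17 > Client F/first 16 > Client K/first 13 > Client X/first 8 > Client K/second 6 > Client X/second 4 > Client F/second 2.
Fill Client N first block (7 at 24) ; 19 left.
Client N second at 17: fill all 3 ; 16 left.
Fill Client F first block (10 at 16) ; 6 left.
Client K first at 13: only 6 left, fill 6.
Total = 24×7 + 17×3 + 16×10 + 13×6 = 457.

457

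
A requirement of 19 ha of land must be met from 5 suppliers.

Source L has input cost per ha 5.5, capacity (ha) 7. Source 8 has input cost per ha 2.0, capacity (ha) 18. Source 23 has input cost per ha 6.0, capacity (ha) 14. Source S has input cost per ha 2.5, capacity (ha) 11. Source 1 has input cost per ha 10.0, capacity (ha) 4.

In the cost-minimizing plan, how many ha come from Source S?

Fill from the cheapest supplier first.
Source 8 at 2.0: take all 18 ha ; 1 still needed.
Source S (2.5): take the remaining 1 ; done.
Source L, Source 23, Source 1: unused.

1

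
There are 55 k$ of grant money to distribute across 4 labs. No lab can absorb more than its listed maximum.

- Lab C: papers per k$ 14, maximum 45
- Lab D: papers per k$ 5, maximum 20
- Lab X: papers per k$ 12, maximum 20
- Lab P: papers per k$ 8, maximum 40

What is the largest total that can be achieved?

750

Highest papers per k$ first: Lab C 14 > Lab X 12 > Lab P 8 > Lab D 5.
Lab C: +45 to 45 (cap) → 10 left.
Lab X: +10 (room for 20) → 10. Pool exhausted.
Total = 14×45 + 12×10 = 750.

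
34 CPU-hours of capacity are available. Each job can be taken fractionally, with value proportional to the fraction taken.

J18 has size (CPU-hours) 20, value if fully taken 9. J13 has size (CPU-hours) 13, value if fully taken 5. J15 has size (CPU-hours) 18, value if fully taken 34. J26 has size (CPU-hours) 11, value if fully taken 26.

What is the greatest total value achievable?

Sort by value density: J26 26/11≈2.36, J15 34/18≈1.89, J18 9/20≈0.45, J13 5/13≈0.385.
Take all of J26 (11 CPU-hours, value 26) ; 23 CPU-hours left.
All 18 CPU-hours of J15 fit (value 34) ; 5 remain.
Fill the last 5 CPU-hours with part of J18: 5/20 of it earns 2.25.
Total value = 62.25.

62.25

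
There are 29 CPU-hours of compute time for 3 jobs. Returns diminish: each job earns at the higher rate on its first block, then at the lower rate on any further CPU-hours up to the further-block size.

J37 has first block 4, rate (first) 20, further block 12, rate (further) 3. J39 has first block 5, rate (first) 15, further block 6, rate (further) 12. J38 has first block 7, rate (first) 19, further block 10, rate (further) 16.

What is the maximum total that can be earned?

Rank every tier by rate: J37/T1 20 > J38/T1 19 > J38/T2 16 > J39/T1 15 > J39/T2 12 > J37/T2 3.
J37/T1 (20): +4 ; 25 left.
J38/T1 (19): +7 ; 18 left.
J38/T2 (16): +10 ; 8 left.
Fill J39 T1 block (5 at 15) ; 3 left.
3 remain; put them into J39 T2 at 12.
Total = 20×4 + 19×7 + 16×10 + 15×5 + 12×3 = 484.

484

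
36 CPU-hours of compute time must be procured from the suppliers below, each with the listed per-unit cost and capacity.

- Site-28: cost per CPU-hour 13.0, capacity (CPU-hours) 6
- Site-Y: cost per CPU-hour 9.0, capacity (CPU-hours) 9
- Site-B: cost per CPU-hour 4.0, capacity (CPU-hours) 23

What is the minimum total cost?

Fill from the cheapest supplier first.
Take 23 from Site-B at 4.0 — need 13 more.
Site-Y (9.0): use full 9 — 4 CPU-hours to go.
Take 4 from Site-28 at 13.0 to finish.
Cost = 23×4.0 + 9×9.0 + 4×13.0 = 225.

225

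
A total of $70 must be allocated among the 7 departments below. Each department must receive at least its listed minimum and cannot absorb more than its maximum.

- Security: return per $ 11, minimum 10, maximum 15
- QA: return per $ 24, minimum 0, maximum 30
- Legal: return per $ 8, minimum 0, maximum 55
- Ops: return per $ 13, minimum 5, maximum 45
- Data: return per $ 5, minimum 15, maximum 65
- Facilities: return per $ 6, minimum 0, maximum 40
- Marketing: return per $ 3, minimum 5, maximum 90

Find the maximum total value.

Meeting every minimum uses 10+0+0+5+15+0+5 = 35 $, leaving 35.
Rank by return per $: QA 24 > Ops 13 > Security 11 > Legal 8 > Facilities 6 > Data 5 > Marketing 3.
Give QA 30 more to hit its cap of 30 → 5 left.
Only 5 left; Ops takes them to reach 10.
Total = 11×10 + 24×30 + 13×10 + 5×15 + 3×5 = 1050.

1050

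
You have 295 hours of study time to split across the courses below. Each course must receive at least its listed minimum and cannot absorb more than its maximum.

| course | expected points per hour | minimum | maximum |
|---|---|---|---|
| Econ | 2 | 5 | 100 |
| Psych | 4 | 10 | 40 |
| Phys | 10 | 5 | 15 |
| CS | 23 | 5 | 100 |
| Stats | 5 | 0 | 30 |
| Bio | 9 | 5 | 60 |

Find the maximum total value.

3400

Meeting every minimum uses 5+10+5+5+0+5 = 30 hours, leaving 265.
Highest expected points per hour first: CS 23 > Phys 10 > Bio 9 > Stats 5 > Psych 4 > Econ 2.
Give CS 95 more to hit its cap of 100 — 170 left.
Phys takes 10 more to reach its cap of 15 — 160 left.
Bio takes 55 more to reach its cap of 60 — 105 left.
Stats: +30 to 30 (cap) — 75 left.
Psych: +30 to 40 (cap) — 45 left.
Only 45 left; Econ takes them to reach 50.
Total = 2×50 + 4×40 + 10×15 + 23×100 + 5×30 + 9×60 = 3400.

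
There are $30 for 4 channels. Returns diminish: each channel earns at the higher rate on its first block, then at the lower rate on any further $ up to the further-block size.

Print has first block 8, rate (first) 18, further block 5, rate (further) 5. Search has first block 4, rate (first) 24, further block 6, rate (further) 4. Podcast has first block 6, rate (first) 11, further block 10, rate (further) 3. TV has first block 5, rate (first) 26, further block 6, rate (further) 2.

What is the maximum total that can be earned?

469

Rank every tier by rate: TV/first 26 > Search/first 24 > Print/first 18 > Podcast/first 11 > Print/second 5 > Search/second 4 > Podcast/second 3 > TV/second 2.
TV/first (26): +5 → 25 left.
Search first at 24: fill all 4 → 21 left.
Print first at 18: fill all 8 → 13 left.
Podcast/first (11): +6 → 7 left.
Fill Print second block (5 at 5) → 2 left.
2 remain; put them into Search second at 4.
Total = 26×5 + 24×4 + 18×8 + 11×6 + 5×5 + 4×2 = 469.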